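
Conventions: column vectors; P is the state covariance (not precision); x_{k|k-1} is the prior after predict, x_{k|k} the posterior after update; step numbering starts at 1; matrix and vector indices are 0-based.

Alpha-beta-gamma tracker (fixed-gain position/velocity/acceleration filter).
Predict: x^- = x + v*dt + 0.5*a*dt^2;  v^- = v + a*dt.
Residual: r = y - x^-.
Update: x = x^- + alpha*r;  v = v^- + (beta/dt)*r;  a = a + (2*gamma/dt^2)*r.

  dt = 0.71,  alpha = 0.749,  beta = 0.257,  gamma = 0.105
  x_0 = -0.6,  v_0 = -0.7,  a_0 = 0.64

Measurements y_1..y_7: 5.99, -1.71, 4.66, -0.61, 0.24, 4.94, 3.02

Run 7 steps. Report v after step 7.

v_post = -0.2242

step 1: x_pred=-0.9357  r=6.9257  x^+=4.2517  v^+=2.2613  a^+=3.5251
step 2: x_pred=6.7457  r=-8.4557  x^+=0.4124  v^+=1.7034  a^+=0.0026
step 3: x_pred=1.6225  r=3.0375  x^+=3.8976  v^+=2.8048  a^+=1.2680
step 4: x_pred=6.2086  r=-6.8186  x^+=1.1015  v^+=1.2369  a^+=-1.5725
step 5: x_pred=1.5833  r=-1.3433  x^+=0.5772  v^+=-0.3658  a^+=-2.1321
step 6: x_pred=-0.2199  r=5.1599  x^+=3.6449  v^+=-0.0118  a^+=0.0174
step 7: x_pred=3.6408  r=-0.6208  x^+=3.1758  v^+=-0.2242  a^+=-0.2412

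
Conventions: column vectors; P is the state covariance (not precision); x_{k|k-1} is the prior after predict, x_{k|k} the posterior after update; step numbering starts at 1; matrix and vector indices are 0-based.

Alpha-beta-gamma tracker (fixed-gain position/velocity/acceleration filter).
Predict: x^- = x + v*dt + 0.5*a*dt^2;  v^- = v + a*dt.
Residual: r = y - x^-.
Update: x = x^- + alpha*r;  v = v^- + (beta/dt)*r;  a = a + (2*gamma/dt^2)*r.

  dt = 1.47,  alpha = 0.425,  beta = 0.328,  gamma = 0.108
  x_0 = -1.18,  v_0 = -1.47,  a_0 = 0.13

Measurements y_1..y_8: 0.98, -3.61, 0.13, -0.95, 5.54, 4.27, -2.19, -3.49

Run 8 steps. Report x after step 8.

step 1: x_pred=-3.2004  r=4.1804  x^+=-1.4238  v^+=-0.3461  a^+=0.5479
step 2: x_pred=-1.3406  r=-2.2694  x^+=-2.3051  v^+=-0.0471  a^+=0.3210
step 3: x_pred=-2.0275  r=2.1575  x^+=-1.1106  v^+=0.9062  a^+=0.5367
step 4: x_pred=0.8014  r=-1.7514  x^+=0.0571  v^+=1.3043  a^+=0.3616
step 5: x_pred=2.3651  r=3.1749  x^+=3.7145  v^+=2.5443  a^+=0.6790
step 6: x_pred=8.1882  r=-3.9182  x^+=6.5230  v^+=2.6681  a^+=0.2873
step 7: x_pred=10.7556  r=-12.9456  x^+=5.2537  v^+=0.2020  a^+=-1.0067
step 8: x_pred=4.4629  r=-7.9529  x^+=1.0829  v^+=-3.0524  a^+=-1.8017

x_post = 1.0829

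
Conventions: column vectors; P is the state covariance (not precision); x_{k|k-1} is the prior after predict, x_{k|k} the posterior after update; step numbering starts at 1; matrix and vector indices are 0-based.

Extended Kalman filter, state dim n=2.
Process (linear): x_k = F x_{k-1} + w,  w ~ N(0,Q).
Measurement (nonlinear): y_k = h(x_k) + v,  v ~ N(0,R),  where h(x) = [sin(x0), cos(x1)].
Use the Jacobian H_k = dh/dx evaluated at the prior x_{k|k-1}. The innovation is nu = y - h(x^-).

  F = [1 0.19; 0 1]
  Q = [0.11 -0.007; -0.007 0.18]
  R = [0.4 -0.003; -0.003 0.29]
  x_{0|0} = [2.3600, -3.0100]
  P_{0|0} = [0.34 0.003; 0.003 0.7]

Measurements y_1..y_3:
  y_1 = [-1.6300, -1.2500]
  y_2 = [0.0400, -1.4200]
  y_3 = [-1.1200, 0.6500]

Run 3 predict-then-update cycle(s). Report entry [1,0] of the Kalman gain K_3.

step 1: x^-=[1.7881, -3.0100]  P^-=[0.4764 0.1290; 0.1290 0.8800]  H_jac=[-0.2156 0.0000; 0.0000 0.1312]  S=[0.4221 -0.0066; -0.0066 0.3052]  K=[-0.2425 0.0502; -0.0599 0.3771]  nu=[-2.6065, -0.2586]  x^+=[2.4072, -2.9513]  P^+=[0.4507 0.1165; 0.1165 0.8348]
step 2: x^-=[1.8465, -2.9513]  P^-=[0.6350 0.2681; 0.2681 1.0148]  H_jac=[-0.2722 0.0000; 0.0000 0.1892]  S=[0.4471 -0.0168; -0.0168 0.3263]  K=[-0.3816 0.1357; -0.1414 0.5810]  nu=[-0.9222, -0.4381]  x^+=[2.1390, -3.0754]  P^+=[0.5622 0.2142; 0.2142 0.8930]
step 3: x^-=[1.5546, -3.0754]  P^-=[0.7858 0.3768; 0.3768 1.0730]  H_jac=[0.0162 0.0000; 0.0000 0.0662]  S=[0.4002 -0.0026; -0.0026 0.2947]  K=[0.0323 0.0849; 0.0168 0.2410]  nu=[-2.1199, 1.6478]  x^+=[1.6260, -2.7138]  P^+=[0.7833 0.3706; 0.3706 1.0557]

K[1,0] = 0.0168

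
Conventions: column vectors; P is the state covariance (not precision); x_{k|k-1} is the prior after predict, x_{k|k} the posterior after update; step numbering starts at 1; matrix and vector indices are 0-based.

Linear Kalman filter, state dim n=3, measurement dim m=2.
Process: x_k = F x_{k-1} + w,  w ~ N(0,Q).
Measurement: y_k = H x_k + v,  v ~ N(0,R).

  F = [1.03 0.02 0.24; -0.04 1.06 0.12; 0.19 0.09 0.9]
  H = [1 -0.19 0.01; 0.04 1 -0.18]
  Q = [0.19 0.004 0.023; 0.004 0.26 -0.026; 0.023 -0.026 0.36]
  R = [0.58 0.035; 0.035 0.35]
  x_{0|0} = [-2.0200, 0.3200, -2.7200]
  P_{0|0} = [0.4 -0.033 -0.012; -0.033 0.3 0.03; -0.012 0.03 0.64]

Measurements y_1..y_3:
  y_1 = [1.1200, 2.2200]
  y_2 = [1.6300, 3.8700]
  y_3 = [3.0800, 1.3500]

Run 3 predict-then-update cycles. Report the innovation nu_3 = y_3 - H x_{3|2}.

step 1: x^-=[-2.7270, 0.0936, -2.8030]  P^-=[0.6443 -0.0174 0.2264; -0.0174 0.6175 0.0913; 0.2264 0.0913 0.8949]  S=[1.2575 -0.1120; -0.1120 0.9600]  K=[0.5192 0.0269; -0.0512 0.6194; 0.1695 -0.0435]  nu=[3.8928, 1.7309]  x^+=[-0.6592, 0.9664, -2.2185]  P^+=[0.3078 0.0359 0.1148; 0.0359 0.2388 0.1401; 0.1148 0.1401 0.8553]
step 2: x^-=[-1.1921, 0.7846, -2.0350]  P^-=[0.6255 0.1093 0.3891; 0.1093 0.5726 0.2275; 0.3891 0.2275 1.1290]  S=[1.1916 -0.0022; -0.0022 0.8814]  K=[0.5109 0.0742; 0.0034 0.6081; 0.2998 0.0460]  nu=[2.9915, 2.7668]  x^+=[0.5414, 2.4774, -1.0108]  P^+=[0.3098 0.0681 0.2037; 0.0681 0.2466 0.2021; 0.2037 0.2021 1.0201]
step 3: x^-=[0.3646, 2.4831, -0.5839]  P^-=[0.6830 0.1753 0.5171; 0.1753 0.5960 0.3111; 0.5171 0.3111 1.3042]  S=[1.2272 0.0416; 0.0416 0.8839]  K=[0.5303 0.0990; 0.0322 0.6173; 0.3807 0.0919]  nu=[3.1931, -1.2528]  x^+=[1.9338, 1.8125, 0.5167]  P^+=[0.3249 0.0866 0.2577; 0.0866 0.2562 0.2360; 0.2577 0.2360 1.1160]

innov = [3.1931, -1.2528]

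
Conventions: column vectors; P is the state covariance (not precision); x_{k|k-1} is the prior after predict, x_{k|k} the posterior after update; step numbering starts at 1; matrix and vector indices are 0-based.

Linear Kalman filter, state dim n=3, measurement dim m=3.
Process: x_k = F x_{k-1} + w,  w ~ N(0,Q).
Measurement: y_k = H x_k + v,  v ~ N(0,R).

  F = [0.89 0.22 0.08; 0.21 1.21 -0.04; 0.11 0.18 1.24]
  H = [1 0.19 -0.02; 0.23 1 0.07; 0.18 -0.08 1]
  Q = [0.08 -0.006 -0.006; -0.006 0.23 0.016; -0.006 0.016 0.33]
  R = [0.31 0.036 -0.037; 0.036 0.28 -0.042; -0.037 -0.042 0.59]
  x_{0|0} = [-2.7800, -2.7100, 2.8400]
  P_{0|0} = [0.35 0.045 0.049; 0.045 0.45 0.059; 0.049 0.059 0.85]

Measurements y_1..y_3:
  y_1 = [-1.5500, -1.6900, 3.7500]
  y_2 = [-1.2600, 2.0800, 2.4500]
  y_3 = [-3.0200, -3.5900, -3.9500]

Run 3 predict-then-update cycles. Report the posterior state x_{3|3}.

x_post = [-1.8628, -2.1603, -0.7799]

step 1: x^-=[-2.8432, -3.9765, 2.7280]  P^-=[0.4111 0.2313 0.2102; 0.2313 0.9220 0.1883; 0.2102 0.1883 1.6973]  S=[0.8331 0.5572 0.2239; 0.5572 1.3716 0.2956; 0.2239 0.2956 2.3454]  K=[0.5046 0.0301 0.0613; 0.0062 0.7235 -0.0252; -0.0119 0.1086 0.7208]  nu=[2.1033, 2.7495, 1.2157]  x^+=[-1.6247, -2.0048, 3.8778]  P^+=[0.1571 -0.0112 -0.0129; -0.0112 0.2083 -0.0268; -0.0129 -0.0268 0.4214]
step 2: x^-=[-1.5768, -2.9221, 4.2689]  P^-=[0.2100 0.0628 0.0353; 0.0628 0.5397 -0.0012; 0.0353 -0.0012 0.9706]  S=[0.5624 0.2533 0.0052; 0.2533 0.8654 0.0090; 0.0052 0.0090 1.5819]  K=[0.3849 0.0181 0.0416; 0.0066 0.6386 -0.0245; -0.0162 0.0848 0.6172]  nu=[0.9574, 5.0660, -1.7688]  x^+=[-1.1903, 0.3625, 3.5915]  P^+=[0.1200 -0.0095 -0.0128; -0.0095 0.1840 -0.0251; -0.0128 -0.0251 0.3615]
step 3: x^-=[-0.6923, 0.0450, 4.3878]  P^-=[0.1798 0.0516 0.0257; 0.0516 0.5031 -0.0015; 0.0257 -0.0015 0.8781]  S=[0.5269 0.2272 -0.0069; 0.2272 0.8213 -0.0002; -0.0069 -0.0002 1.4852]  K=[0.3516 0.0181 0.0379; 0.0099 0.6242 -0.0217; -0.0136 0.0842 0.5944]  nu=[-2.2485, -3.7829, -8.2096]  x^+=[-1.8628, -2.1603, -0.7799]  P^+=[0.1096 -0.0083 -0.0118; -0.0083 0.1796 -0.0235; -0.0118 -0.0235 0.3479]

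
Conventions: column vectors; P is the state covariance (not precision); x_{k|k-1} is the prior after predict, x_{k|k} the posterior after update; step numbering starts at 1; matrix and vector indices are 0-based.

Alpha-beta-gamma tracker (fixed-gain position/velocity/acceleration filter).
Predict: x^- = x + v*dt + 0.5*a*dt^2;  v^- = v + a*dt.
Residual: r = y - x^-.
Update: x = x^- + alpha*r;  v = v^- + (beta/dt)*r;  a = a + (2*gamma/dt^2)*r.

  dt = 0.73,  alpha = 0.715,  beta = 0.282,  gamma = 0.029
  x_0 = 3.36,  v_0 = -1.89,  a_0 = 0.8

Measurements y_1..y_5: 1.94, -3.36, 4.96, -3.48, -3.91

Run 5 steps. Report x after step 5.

step 1: x_pred=2.1935  r=-0.2535  x^+=2.0122  v^+=-1.4039  a^+=0.7724
step 2: x_pred=1.1932  r=-4.5532  x^+=-2.0623  v^+=-2.5990  a^+=0.2769
step 3: x_pred=-3.8858  r=8.8458  x^+=2.4389  v^+=1.0203  a^+=1.2396
step 4: x_pred=3.5141  r=-6.9941  x^+=-1.4867  v^+=-0.7766  a^+=0.4784
step 5: x_pred=-1.9261  r=-1.9839  x^+=-3.3446  v^+=-1.1937  a^+=0.2625

x_post = -3.3446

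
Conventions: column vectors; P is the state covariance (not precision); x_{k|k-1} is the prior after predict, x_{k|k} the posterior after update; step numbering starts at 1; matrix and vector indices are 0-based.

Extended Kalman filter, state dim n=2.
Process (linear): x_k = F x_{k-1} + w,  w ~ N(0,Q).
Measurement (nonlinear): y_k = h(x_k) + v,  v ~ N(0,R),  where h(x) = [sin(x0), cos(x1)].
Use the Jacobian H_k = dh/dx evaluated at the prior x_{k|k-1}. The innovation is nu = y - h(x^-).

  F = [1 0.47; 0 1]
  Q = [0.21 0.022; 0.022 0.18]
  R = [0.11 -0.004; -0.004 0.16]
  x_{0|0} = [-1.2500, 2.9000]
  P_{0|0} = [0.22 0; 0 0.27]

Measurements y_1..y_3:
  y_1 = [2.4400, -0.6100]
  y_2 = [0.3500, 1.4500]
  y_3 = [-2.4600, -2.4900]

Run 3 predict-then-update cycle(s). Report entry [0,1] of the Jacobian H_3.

H_jac[0,1] = 0.0000

step 1: x^-=[0.1130, 2.9000]  P^-=[0.4896 0.1489; 0.1489 0.4500]  H_jac=[0.9936 0.0000; 0.0000 -0.2392]  S=[0.5934 -0.0394; -0.0394 0.1858]  K=[0.8187 -0.0182; 0.2139 -0.5342]  nu=[2.3272, 0.3610]  x^+=[2.0117, 3.2049]  P^+=[0.0907 0.0258; 0.0258 0.3608]
step 2: x^-=[3.5179, 3.2049]  P^-=[0.4047 0.2174; 0.2174 0.5408]  H_jac=[-0.9300 0.0000; 0.0000 0.0632]  S=[0.4600 -0.0168; -0.0168 0.1622]  K=[-0.8181 0.0001; -0.4335 0.1660]  nu=[0.7175, 2.4480]  x^+=[2.9311, 3.3001]  P^+=[0.0968 0.0520; 0.0520 0.4475]
step 3: x^-=[4.4822, 3.3001]  P^-=[0.4545 0.2843; 0.2843 0.6275]  H_jac=[-0.2282 0.0000; 0.0000 0.1579]  S=[0.1337 -0.0142; -0.0142 0.1756]  K=[-0.7552 0.1943; -0.4290 0.5292]  nu=[-1.4864, -1.5025]  x^+=[5.3127, 3.1426]  P^+=[0.3674 0.2161; 0.2161 0.5473]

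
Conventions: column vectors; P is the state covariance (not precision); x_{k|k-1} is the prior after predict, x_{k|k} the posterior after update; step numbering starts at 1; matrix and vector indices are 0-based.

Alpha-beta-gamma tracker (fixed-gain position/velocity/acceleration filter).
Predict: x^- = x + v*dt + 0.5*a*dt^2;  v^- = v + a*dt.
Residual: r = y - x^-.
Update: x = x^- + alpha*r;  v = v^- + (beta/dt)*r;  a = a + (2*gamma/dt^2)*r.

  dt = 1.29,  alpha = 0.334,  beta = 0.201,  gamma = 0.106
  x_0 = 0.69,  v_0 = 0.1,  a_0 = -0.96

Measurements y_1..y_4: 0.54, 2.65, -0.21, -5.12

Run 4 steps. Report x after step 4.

step 1: x_pred=0.0202  r=0.5198  x^+=0.1938  v^+=-1.0574  a^+=-0.8938
step 2: x_pred=-1.9139  r=4.5639  x^+=-0.3896  v^+=-1.4993  a^+=-0.3124
step 3: x_pred=-2.5835  r=2.3735  x^+=-1.7908  v^+=-1.5324  a^+=-0.0100
step 4: x_pred=-3.7759  r=-1.3441  x^+=-4.2248  v^+=-1.7547  a^+=-0.1812

x_post = -4.2248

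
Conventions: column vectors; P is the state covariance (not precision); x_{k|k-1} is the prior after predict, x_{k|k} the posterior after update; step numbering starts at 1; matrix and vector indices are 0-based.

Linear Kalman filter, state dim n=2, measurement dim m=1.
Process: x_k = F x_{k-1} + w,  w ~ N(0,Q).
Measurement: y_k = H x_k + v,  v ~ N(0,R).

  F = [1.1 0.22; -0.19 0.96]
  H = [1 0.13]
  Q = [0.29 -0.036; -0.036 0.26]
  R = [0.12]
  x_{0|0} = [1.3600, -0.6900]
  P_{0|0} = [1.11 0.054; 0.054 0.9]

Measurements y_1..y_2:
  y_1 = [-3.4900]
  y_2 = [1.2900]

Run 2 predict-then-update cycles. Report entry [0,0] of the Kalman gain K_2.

K[0,0] = 0.7490

step 1: x^-=[1.3442, -0.9208]  P^-=[1.7028 -0.0231; -0.0231 1.1098]  S=[1.8355]  K=[0.9260; 0.0660]  nu=[-4.7145]  x^+=[-3.0216, -1.2319]  P^+=[0.1287 -0.1353; -0.1353 1.1018]
step 2: x^-=[-3.5948, -0.6085]  P^-=[0.4336 0.0326; 0.0326 1.3294]  S=[0.5845]  K=[0.7490; 0.3514]  nu=[4.9639]  x^+=[0.1233, 1.1357]  P^+=[0.1056 -0.1213; -0.1213 1.2573]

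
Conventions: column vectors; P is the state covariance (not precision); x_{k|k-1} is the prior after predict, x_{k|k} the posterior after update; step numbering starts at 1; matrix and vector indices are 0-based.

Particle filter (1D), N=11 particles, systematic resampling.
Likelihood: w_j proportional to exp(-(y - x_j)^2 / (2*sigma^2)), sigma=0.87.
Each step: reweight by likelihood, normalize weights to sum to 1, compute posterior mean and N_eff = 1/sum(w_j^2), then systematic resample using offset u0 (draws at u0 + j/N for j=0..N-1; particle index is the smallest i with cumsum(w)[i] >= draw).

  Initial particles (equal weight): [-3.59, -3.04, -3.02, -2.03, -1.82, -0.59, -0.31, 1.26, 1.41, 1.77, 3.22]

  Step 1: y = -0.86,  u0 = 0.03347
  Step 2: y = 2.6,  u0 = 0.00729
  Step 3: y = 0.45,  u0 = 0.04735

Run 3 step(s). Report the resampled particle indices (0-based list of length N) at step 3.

resampled_idx = [0, 1, 3, 4, 5, 6, 6, 7, 8, 9, 10]

step 1: w=[0.0025, 0.0149, 0.0157, 0.1390, 0.1868, 0.3272, 0.2812, 0.0176, 0.0114, 0.0036, 0.0000]  mean=-0.9595  Neff=4.1440  idx=[3, 3, 4, 4, 5, 5, 5, 5, 6, 6, 6]
step 2: w=[0.0000, 0.0000, 0.0002, 0.0002, 0.0753, 0.0753, 0.0753, 0.0753, 0.2328, 0.2328, 0.2328]  mean=-0.3950  Neff=5.3984  idx=[4, 5, 6, 7, 8, 8, 9, 9, 9, 10, 10]
step 3: w=[0.0726, 0.0726, 0.0726, 0.0726, 0.1013, 0.1013, 0.1013, 0.1013, 0.1013, 0.1013, 0.1013]  mean=-0.3914  Neff=10.7520  idx=[0, 1, 3, 4, 5, 6, 6, 7, 8, 9, 10]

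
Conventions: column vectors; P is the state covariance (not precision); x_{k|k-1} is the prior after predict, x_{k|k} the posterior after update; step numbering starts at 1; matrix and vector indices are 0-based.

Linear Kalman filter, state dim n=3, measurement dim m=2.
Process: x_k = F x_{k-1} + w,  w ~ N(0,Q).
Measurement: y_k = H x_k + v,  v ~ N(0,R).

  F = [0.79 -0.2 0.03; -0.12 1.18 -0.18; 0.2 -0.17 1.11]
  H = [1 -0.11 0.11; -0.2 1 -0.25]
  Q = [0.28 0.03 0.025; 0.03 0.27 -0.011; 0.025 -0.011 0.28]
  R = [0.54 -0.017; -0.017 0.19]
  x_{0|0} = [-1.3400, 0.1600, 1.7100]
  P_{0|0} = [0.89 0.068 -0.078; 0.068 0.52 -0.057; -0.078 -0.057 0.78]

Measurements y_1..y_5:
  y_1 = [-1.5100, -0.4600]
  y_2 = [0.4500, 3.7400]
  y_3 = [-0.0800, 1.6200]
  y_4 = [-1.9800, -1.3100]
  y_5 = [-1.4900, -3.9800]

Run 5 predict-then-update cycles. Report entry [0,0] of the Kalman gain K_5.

K[0,0] = 0.4305

step 1: x^-=[-1.0393, 0.0418, 1.6029]  P^-=[0.8324 -0.1090 0.1415; -0.1090 1.0337 -0.3383; 0.1415 -0.3383 1.2739]  S=[1.4637 -0.5286; -0.5286 1.5635]  K=[0.5875 -0.0002; 0.0977 0.7622; 0.0679 -0.4152]  nu=[-0.6424, -0.3089]  x^+=[-1.4167, -0.2564, 1.6876]  P^+=[0.3271 0.0439 -0.0459; 0.0439 0.1901 0.1527; -0.0459 0.1527 0.9678]
step 2: x^-=[-1.0173, -0.4364, 1.6335]  P^-=[0.4748 0.0085 0.0325; 0.0085 0.4915 -0.0266; 0.0325 -0.0266 1.4100]  S=[1.0437 -0.2086; -0.2086 0.8018]  K=[0.4576 0.0011; 0.0815 0.6404; 0.0911 -0.4572]  nu=[1.2396, 4.3813]  x^+=[-0.4451, 2.4705, -0.2569]  P^+=[0.2564 0.0301 -0.0543; 0.0301 0.1775 0.2048; -0.0543 0.2048 1.2163]
step 3: x^-=[-0.8535, 3.0148, -0.7941]  P^-=[0.4337 0.0086 0.0124; 0.0086 0.4624 -0.0044; 0.0124 -0.0044 1.6906]  S=[1.0006 -0.1963; -0.1963 0.7754]  K=[0.4348 0.0053; 0.0780 0.6153; 0.0947 -0.5299]  nu=[1.1925, -1.7641]  x^+=[-0.3443, 2.0224, 0.2536]  P^+=[0.2453 0.0247 -0.0718; 0.0247 0.1816 0.2444; -0.0718 0.2444 1.4442]
step 4: x^-=[-0.6689, 2.3821, -0.1311]  P^-=[0.4275 0.0076 -0.0052; 0.0076 0.4593 0.0042; -0.0052 0.0042 1.9486]  S=[0.9937 -0.1968; -0.1968 0.7825]  K=[0.4309 0.0105; 0.0767 0.6030; 0.0927 -0.5926]  nu=[-1.0347, -3.8587]  x^+=[-1.1553, -0.0239, 2.0595]  P^+=[0.2447 0.0211 -0.0900; 0.0211 0.1872 0.2788; -0.0900 0.2788 1.6437]
step 5: x^-=[-0.8462, -0.2602, 2.0590]  P^-=[0.4274 0.0070 -0.0217; 0.0070 0.4591 0.0115; -0.0217 0.0115 2.1738]  S=[0.9927 -0.1982; -0.1982 0.7914]  K=[0.4305 0.0154; 0.0759 0.5938; 0.0891 -0.6444]  nu=[-0.8990, -3.3742]  x^+=[-1.2852, -2.3320, 4.1534]  P^+=[0.2459 0.0181 -0.1066; 0.0181 0.1922 0.3084; -0.1066 0.3084 1.8145]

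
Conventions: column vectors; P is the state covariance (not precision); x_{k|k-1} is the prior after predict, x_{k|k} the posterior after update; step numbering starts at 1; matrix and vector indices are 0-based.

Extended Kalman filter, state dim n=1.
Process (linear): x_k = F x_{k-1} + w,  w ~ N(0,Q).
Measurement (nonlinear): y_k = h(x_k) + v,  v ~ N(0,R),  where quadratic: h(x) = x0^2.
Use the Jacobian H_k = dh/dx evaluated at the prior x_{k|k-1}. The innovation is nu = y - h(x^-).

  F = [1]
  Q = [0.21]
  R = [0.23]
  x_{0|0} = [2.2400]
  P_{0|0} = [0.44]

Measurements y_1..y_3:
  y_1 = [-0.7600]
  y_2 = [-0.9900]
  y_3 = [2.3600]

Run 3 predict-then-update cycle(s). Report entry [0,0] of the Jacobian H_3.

step 1: x^-=[2.2400]  P^-=[0.6500]  H_jac=[4.4800]  S=[13.2758]  K=[0.2193]  nu=[-5.7776]  x^+=[0.9727]  P^+=[0.0113]
step 2: x^-=[0.9727]  P^-=[0.2213]  H_jac=[1.9454]  S=[1.0674]  K=[0.4033]  nu=[-1.9361]  x^+=[0.1919]  P^+=[0.0477]
step 3: x^-=[0.1919]  P^-=[0.2577]  H_jac=[0.3838]  S=[0.2680]  K=[0.3691]  nu=[2.3232]  x^+=[1.0494]  P^+=[0.2212]

H_jac[0,0] = 0.3838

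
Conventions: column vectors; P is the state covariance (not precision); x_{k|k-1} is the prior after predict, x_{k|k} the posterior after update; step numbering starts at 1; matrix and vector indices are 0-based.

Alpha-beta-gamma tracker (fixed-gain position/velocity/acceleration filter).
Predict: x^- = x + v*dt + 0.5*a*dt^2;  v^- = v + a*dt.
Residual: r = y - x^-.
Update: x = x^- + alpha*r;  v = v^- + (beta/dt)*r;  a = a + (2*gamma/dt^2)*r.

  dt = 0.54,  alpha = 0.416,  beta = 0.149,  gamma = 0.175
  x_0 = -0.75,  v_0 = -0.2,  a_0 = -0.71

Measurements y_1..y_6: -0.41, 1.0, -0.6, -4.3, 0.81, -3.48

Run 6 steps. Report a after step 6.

a_post = -3.6584

step 1: x_pred=-0.9615  r=0.5515  x^+=-0.7321  v^+=-0.4312  a^+=-0.0480
step 2: x_pred=-0.9719  r=1.9719  x^+=-0.1516  v^+=0.0870  a^+=2.3189
step 3: x_pred=0.2334  r=-0.8334  x^+=-0.1133  v^+=1.1092  a^+=1.3185
step 4: x_pred=0.6779  r=-4.9779  x^+=-1.3929  v^+=0.4476  a^+=-4.6563
step 5: x_pred=-1.8301  r=2.6401  x^+=-0.7318  v^+=-1.3383  a^+=-1.4875
step 6: x_pred=-1.6714  r=-1.8086  x^+=-2.4238  v^+=-2.6406  a^+=-3.6584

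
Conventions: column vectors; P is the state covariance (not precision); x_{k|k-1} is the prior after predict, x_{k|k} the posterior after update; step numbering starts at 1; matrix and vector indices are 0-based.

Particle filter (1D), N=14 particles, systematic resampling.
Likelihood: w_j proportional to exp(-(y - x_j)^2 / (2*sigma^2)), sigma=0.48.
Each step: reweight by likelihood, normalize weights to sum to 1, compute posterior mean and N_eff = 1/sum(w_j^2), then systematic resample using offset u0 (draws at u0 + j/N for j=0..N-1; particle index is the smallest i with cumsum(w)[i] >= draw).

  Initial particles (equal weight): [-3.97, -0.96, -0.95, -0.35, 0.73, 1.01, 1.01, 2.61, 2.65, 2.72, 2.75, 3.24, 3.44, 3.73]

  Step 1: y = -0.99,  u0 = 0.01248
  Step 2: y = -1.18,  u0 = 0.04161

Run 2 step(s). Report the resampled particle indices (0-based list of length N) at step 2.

step 1: w=[0.0000, 0.4145, 0.4139, 0.1708, 0.0007, 0.0001, 0.0001, 0.0000, 0.0000, 0.0000, 0.0000, 0.0000, 0.0000, 0.0000]  mean=-0.8503  Neff=2.6860  idx=[1, 1, 1, 1, 1, 1, 2, 2, 2, 2, 2, 2, 3, 3]
step 2: w=[0.0804, 0.0804, 0.0804, 0.0804, 0.0804, 0.0804, 0.0796, 0.0796, 0.0796, 0.0796, 0.0796, 0.0796, 0.0200, 0.0200]  mean=-0.9308  Neff=12.8872  idx=[0, 1, 2, 3, 4, 4, 5, 6, 7, 8, 9, 10, 11, 12]

resampled_idx = [0, 1, 2, 3, 4, 4, 5, 6, 7, 8, 9, 10, 11, 12]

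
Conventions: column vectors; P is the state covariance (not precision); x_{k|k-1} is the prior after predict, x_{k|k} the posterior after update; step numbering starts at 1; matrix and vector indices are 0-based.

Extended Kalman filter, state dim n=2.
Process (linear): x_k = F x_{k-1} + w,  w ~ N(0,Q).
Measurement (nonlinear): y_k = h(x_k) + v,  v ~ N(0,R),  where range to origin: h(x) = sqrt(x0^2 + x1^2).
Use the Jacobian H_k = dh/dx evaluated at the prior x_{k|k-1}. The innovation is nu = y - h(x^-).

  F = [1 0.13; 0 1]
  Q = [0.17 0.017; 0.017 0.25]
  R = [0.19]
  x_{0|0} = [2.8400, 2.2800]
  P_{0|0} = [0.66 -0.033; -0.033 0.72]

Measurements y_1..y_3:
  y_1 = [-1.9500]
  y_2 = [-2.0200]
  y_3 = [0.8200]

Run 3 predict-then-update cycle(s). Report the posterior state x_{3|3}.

step 1: x^-=[3.1364, 2.2800]  P^-=[0.8336 0.0776; 0.0776 0.9700]  H_jac=[0.8089 0.5880]  S=[1.1446]  K=[0.6290; 0.5532]  nu=[-5.8276]  x^+=[-0.5289, -0.9436]  P^+=[0.3808 -0.3206; -0.3206 0.6198]
step 2: x^-=[-0.6516, -0.9436]  P^-=[0.4779 -0.2230; -0.2230 0.8698]  H_jac=[-0.5682 -0.8229]  S=[0.7247]  K=[-0.1215; -0.8127]  nu=[-3.1667]  x^+=[-0.2669, 1.6301]  P^+=[0.4672 -0.2946; -0.2946 0.3911]
step 3: x^-=[-0.0550, 1.6301]  P^-=[0.5672 -0.2267; -0.2267 0.6411]  H_jac=[-0.0337 0.9994]  S=[0.8463]  K=[-0.2904; 0.7661]  nu=[-0.8111]  x^+=[0.1805, 1.0088]  P^+=[0.4959 -0.0385; -0.0385 0.1444]

x_post = [0.1805, 1.0088]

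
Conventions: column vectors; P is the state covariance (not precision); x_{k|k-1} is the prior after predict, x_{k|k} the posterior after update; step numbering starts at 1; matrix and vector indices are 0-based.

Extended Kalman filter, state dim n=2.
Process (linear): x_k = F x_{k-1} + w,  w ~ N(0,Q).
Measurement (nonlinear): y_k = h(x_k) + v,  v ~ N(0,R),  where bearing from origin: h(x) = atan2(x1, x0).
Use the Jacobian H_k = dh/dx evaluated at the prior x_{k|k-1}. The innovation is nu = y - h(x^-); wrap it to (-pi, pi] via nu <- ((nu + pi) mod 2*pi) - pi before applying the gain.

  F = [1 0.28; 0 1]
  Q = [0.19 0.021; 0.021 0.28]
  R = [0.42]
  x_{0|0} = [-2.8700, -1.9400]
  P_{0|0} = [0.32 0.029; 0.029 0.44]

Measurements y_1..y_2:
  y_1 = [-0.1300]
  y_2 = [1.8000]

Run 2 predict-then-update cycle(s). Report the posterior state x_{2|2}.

step 1: x^-=[-3.4132, -1.9400]  P^-=[0.5607 0.1732; 0.1732 0.7200]  H_jac=[0.1259 -0.2214]  S=[0.4545]  K=[0.0709; -0.3028]  nu=[2.4947]  x^+=[-3.2363, -2.6954]  P^+=[0.5585 0.1830; 0.1830 0.6783]
step 2: x^-=[-3.9911, -2.6954]  P^-=[0.9041 0.3939; 0.3939 0.9583]  H_jac=[0.1162 -0.1721]  S=[0.4448]  K=[0.0838; -0.2678]  nu=[-1.9356]  x^+=[-4.1533, -2.1771]  P^+=[0.9010 0.4039; 0.4039 0.9264]

x_post = [-4.1533, -2.1771]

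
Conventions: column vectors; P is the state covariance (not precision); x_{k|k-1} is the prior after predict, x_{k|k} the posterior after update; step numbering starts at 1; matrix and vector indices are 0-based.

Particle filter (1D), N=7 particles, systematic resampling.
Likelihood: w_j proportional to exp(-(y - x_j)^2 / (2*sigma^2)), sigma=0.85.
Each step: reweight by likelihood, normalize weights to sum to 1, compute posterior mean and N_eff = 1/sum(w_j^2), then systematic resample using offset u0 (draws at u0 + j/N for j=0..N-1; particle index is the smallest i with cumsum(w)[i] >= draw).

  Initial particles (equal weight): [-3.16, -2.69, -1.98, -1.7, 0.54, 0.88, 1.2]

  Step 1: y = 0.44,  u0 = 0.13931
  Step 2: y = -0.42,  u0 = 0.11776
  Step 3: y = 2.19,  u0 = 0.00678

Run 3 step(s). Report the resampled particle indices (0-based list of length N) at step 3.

resampled_idx = [0, 1, 3, 4, 5, 5, 6]

step 1: w=[0.0000, 0.0004, 0.0067, 0.0162, 0.3821, 0.3365, 0.2580]  mean=0.7700  Neff=3.0661  idx=[4, 4, 5, 5, 5, 6, 6]
step 2: w=[0.2284, 0.2284, 0.1342, 0.1342, 0.1342, 0.0703, 0.0703]  mean=0.7697  Neff=5.9436  idx=[0, 1, 1, 2, 3, 4, 6]
step 3: w=[0.0809, 0.0809, 0.0809, 0.1624, 0.1624, 0.1624, 0.2702]  mean=0.8839  Neff=5.8232  idx=[0, 1, 3, 4, 5, 5, 6]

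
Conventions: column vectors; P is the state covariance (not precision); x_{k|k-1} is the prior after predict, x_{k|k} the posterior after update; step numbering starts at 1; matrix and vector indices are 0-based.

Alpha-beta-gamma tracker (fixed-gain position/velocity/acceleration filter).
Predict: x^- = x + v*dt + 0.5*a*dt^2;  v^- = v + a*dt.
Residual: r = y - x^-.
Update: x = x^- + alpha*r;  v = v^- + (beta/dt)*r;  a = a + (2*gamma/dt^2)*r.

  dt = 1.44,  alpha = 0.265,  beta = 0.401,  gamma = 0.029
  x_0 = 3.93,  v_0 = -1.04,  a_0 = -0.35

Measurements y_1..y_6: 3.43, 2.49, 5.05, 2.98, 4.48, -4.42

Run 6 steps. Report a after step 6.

a_post = -0.2311

step 1: x_pred=2.0695  r=1.3605  x^+=2.4300  v^+=-1.1651  a^+=-0.3119
step 2: x_pred=0.4288  r=2.0612  x^+=0.9750  v^+=-1.0404  a^+=-0.2543
step 3: x_pred=-0.7867  r=5.8367  x^+=0.7600  v^+=0.2188  a^+=-0.0910
step 4: x_pred=0.9807  r=1.9993  x^+=1.5105  v^+=0.6445  a^+=-0.0351
step 5: x_pred=2.4022  r=2.0778  x^+=2.9528  v^+=1.1725  a^+=0.0230
step 6: x_pred=4.6651  r=-9.0851  x^+=2.2575  v^+=-1.3243  a^+=-0.2311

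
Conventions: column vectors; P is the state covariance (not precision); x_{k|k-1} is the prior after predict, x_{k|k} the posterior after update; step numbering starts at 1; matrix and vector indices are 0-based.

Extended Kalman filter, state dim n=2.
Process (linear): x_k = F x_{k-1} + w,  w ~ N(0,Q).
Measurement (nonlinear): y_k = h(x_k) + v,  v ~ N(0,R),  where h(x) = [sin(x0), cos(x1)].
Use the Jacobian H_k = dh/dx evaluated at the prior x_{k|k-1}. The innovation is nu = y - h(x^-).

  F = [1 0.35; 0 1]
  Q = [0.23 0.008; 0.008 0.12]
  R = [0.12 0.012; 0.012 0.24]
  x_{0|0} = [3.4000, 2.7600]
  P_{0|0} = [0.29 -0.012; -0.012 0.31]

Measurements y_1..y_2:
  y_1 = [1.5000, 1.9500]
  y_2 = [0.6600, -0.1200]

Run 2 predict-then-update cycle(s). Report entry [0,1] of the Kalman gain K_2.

K[0,1] = -0.0945

step 1: x^-=[4.3660, 2.7600]  P^-=[0.5496 0.1045; 0.1045 0.4300]  H_jac=[-0.3395 0.0000; 0.0000 -0.3724]  S=[0.1833 0.0252; 0.0252 0.2996]  K=[-1.0115 -0.0448; -0.1214 -0.5242]  nu=[2.4406, 2.8781]  x^+=[1.7685, 0.9549]  P^+=[0.3591 0.0614; 0.0614 0.3417]
step 2: x^-=[2.1027, 0.9549]  P^-=[0.6740 0.1891; 0.1891 0.4617]  H_jac=[-0.5072 0.0000; 0.0000 -0.8163]  S=[0.2934 0.0903; 0.0903 0.5477]  K=[-1.1361 -0.0945; -0.1212 -0.6682]  nu=[-0.2018, -0.6976]  x^+=[2.3980, 1.4456]  P^+=[0.2710 0.0445; 0.0445 0.1983]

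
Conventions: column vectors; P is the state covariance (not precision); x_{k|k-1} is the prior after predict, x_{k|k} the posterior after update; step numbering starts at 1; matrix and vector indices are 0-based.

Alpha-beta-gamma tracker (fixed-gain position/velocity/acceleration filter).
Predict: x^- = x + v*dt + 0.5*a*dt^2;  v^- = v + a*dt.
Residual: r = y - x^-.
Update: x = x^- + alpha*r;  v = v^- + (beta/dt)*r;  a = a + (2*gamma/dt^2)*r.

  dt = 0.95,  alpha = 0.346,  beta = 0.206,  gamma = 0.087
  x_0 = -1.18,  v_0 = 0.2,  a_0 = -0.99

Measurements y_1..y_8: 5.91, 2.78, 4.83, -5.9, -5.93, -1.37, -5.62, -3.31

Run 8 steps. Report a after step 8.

step 1: x_pred=-1.4367  r=7.3467  x^+=1.1052  v^+=0.8526  a^+=0.4264
step 2: x_pred=2.1076  r=0.6724  x^+=2.3403  v^+=1.4035  a^+=0.5561
step 3: x_pred=3.9245  r=0.9055  x^+=4.2378  v^+=2.1281  a^+=0.7306
step 4: x_pred=6.5892  r=-12.4892  x^+=2.2679  v^+=0.1140  a^+=-1.6772
step 5: x_pred=1.6194  r=-7.5494  x^+=-0.9927  v^+=-3.1164  a^+=-3.1328
step 6: x_pred=-5.3669  r=3.9969  x^+=-3.9840  v^+=-5.2258  a^+=-2.3622
step 7: x_pred=-10.0144  r=4.3944  x^+=-8.4939  v^+=-6.5170  a^+=-1.5149
step 8: x_pred=-15.3687  r=12.0587  x^+=-11.1964  v^+=-5.3413  a^+=0.8100

a_post = 0.8100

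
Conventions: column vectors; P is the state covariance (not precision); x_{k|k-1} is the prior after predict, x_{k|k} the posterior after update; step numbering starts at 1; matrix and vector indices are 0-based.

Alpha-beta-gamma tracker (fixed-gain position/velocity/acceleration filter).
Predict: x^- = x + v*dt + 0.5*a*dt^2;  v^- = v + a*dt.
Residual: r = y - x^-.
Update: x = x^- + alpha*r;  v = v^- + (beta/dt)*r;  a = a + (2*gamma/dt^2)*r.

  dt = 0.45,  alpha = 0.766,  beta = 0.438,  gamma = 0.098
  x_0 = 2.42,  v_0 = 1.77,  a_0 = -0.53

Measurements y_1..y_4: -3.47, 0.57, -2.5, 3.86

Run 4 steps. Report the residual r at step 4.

resid = 8.2496

step 1: x_pred=3.1628  r=-6.6328  x^+=-1.9179  v^+=-4.9245  a^+=-6.9499
step 2: x_pred=-4.8376  r=5.4076  x^+=-0.6954  v^+=-2.7885  a^+=-1.7159
step 3: x_pred=-2.1240  r=-0.3760  x^+=-2.4120  v^+=-3.9267  a^+=-2.0799
step 4: x_pred=-4.3896  r=8.2496  x^+=1.9296  v^+=3.1670  a^+=5.9049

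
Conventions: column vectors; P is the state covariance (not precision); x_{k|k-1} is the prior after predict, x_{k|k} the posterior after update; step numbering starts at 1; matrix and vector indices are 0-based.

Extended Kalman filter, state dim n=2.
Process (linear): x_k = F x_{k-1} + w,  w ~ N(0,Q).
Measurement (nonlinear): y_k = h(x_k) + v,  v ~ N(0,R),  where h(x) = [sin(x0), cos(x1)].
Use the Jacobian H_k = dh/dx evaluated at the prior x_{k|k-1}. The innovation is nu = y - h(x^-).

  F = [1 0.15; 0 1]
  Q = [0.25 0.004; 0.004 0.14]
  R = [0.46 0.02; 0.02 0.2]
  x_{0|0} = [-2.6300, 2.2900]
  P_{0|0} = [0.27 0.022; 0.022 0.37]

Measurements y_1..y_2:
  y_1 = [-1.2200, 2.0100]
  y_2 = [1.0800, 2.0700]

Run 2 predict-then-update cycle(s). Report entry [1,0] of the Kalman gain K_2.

step 1: x^-=[-2.2865, 2.2900]  P^-=[0.5349 0.0815; 0.0815 0.5100]  H_jac=[-0.6561 0.0000; 0.0000 -0.7523]  S=[0.6903 0.0602; 0.0602 0.4887]  K=[-0.5029 -0.0635; -0.0091 -0.7841]  nu=[-0.4654, 2.6688]  x^+=[-2.2219, 0.2017]  P^+=[0.3545 0.0302; 0.0302 0.2087]
step 2: x^-=[-2.1916, 0.2017]  P^-=[0.6183 0.0655; 0.0655 0.3487]  H_jac=[-0.5817 0.0000; 0.0000 -0.2003]  S=[0.6692 0.0276; 0.0276 0.2140]  K=[-0.5378 0.0081; -0.0437 -0.3208]  nu=[1.8934, 1.0903]  x^+=[-3.2010, -0.2308]  P^+=[0.4250 0.0456; 0.0456 0.3246]

K[1,0] = -0.0437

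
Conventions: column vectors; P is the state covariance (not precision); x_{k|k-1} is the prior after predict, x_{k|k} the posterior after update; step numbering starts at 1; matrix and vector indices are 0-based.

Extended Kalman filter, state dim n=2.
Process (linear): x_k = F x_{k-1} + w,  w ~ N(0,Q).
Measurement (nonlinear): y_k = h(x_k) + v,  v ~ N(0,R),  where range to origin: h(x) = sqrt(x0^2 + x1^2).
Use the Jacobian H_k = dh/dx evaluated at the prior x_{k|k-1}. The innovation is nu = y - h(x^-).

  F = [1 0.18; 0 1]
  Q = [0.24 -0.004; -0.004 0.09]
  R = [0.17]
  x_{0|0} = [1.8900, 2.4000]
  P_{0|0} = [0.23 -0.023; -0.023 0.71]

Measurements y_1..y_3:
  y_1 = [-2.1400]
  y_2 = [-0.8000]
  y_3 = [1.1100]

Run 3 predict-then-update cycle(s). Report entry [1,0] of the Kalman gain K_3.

step 1: x^-=[2.3220, 2.4000]  P^-=[0.4847 0.1008; 0.1008 0.8000]  H_jac=[0.6953 0.7187]  S=[0.9183]  K=[0.4459; 0.7024]  nu=[-5.4794]  x^+=[-0.1213, -1.4488]  P^+=[0.3021 -0.1868; -0.1868 0.3469]
step 2: x^-=[-0.3821, -1.4488]  P^-=[0.4861 -0.1284; -0.1284 0.4369]  H_jac=[-0.2550 -0.9669]  S=[0.5468]  K=[0.0003; -0.7127]  nu=[-2.2984]  x^+=[-0.3829, 0.1893]  P^+=[0.4861 -0.1283; -0.1283 0.1591]
step 3: x^-=[-0.3488, 0.1893]  P^-=[0.6851 -0.1036; -0.1036 0.2491]  H_jac=[-0.8789 0.4771]  S=[0.8428]  K=[-0.7731; 0.2491]  nu=[0.7132]  x^+=[-0.9001, 0.3670]  P^+=[0.1814 0.0587; 0.0587 0.1969]

K[1,0] = 0.2491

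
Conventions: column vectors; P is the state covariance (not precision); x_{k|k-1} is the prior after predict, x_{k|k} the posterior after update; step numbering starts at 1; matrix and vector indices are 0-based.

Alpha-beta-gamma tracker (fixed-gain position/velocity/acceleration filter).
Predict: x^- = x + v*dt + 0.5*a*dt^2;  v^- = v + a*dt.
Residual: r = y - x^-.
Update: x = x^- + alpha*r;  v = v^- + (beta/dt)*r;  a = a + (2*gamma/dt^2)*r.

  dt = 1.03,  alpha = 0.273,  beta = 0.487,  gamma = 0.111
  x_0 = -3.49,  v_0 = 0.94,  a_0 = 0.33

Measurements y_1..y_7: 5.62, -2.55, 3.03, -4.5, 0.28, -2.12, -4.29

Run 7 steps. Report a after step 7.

step 1: x_pred=-2.3468  r=7.9668  x^+=-0.1718  v^+=5.0467  a^+=1.9971
step 2: x_pred=6.0856  r=-8.6356  x^+=3.7281  v^+=3.0206  a^+=0.1900
step 3: x_pred=6.9402  r=-3.9102  x^+=5.8727  v^+=1.3676  a^+=-0.6282
step 4: x_pred=6.9481  r=-11.4481  x^+=3.8228  v^+=-4.6923  a^+=-3.0238
step 5: x_pred=-2.6143  r=2.8943  x^+=-1.8241  v^+=-6.4383  a^+=-2.4181
step 6: x_pred=-9.7383  r=7.6183  x^+=-7.6585  v^+=-5.3270  a^+=-0.8240
step 7: x_pred=-13.5823  r=9.2923  x^+=-11.0455  v^+=-1.7821  a^+=1.1205

a_post = 1.1205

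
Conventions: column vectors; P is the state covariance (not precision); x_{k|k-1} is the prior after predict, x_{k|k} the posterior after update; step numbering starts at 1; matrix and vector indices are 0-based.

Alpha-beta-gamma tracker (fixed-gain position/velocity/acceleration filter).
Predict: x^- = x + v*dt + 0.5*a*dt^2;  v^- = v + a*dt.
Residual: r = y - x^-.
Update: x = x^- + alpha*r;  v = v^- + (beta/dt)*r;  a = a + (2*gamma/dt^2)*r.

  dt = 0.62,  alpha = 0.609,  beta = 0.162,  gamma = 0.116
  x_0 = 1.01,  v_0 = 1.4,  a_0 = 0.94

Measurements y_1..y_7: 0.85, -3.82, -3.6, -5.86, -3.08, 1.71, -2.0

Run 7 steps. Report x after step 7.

x_post = -2.8245

step 1: x_pred=2.0587  r=-1.2087  x^+=1.3226  v^+=1.6670  a^+=0.2105
step 2: x_pred=2.3966  r=-6.2166  x^+=-1.3893  v^+=0.1732  a^+=-3.5414
step 3: x_pred=-1.9626  r=-1.6374  x^+=-2.9598  v^+=-2.4503  a^+=-4.5297
step 4: x_pred=-5.3496  r=-0.5104  x^+=-5.6604  v^+=-5.3921  a^+=-4.8377
step 5: x_pred=-9.9333  r=6.8533  x^+=-5.7597  v^+=-6.6008  a^+=-0.7015
step 6: x_pred=-9.9869  r=11.6969  x^+=-2.8635  v^+=-3.9794  a^+=6.3581
step 7: x_pred=-4.1087  r=2.1087  x^+=-2.8245  v^+=0.5136  a^+=7.6308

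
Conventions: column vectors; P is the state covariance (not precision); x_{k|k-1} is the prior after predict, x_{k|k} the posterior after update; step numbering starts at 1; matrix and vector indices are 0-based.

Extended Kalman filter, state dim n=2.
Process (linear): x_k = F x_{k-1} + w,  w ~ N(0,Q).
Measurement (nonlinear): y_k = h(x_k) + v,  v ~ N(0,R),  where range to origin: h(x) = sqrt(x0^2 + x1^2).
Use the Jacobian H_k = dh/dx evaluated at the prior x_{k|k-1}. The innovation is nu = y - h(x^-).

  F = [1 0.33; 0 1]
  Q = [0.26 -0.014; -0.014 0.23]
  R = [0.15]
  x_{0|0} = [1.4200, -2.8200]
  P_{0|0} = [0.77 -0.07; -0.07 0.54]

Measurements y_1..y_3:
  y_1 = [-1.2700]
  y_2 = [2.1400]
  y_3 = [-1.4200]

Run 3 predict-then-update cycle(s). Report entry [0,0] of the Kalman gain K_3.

K[0,0] = 0.8635

step 1: x^-=[0.4894, -2.8200]  P^-=[1.0426 0.0942; 0.0942 0.7700]  H_jac=[0.1710 -0.9853]  S=[0.8962]  K=[0.0954; -0.8285]  nu=[-4.1322]  x^+=[0.0954, 0.6036]  P^+=[1.0345 0.1650; 0.1650 0.1548]
step 2: x^-=[0.2946, 0.6036]  P^-=[1.4202 0.2021; 0.2021 0.3848]  H_jac=[0.4386 0.8987]  S=[0.8932]  K=[0.9006; 0.4864]  nu=[1.4684]  x^+=[1.6170, 1.3177]  P^+=[0.6957 -0.1892; -0.1892 0.1735]
step 3: x^-=[2.0519, 1.3177]  P^-=[0.8497 -0.1459; -0.1459 0.4035]  H_jac=[0.8414 0.5404]  S=[0.7367]  K=[0.8635; 0.1293]  nu=[-3.8586]  x^+=[-1.2798, 0.8188]  P^+=[0.3005 -0.2282; -0.2282 0.3912]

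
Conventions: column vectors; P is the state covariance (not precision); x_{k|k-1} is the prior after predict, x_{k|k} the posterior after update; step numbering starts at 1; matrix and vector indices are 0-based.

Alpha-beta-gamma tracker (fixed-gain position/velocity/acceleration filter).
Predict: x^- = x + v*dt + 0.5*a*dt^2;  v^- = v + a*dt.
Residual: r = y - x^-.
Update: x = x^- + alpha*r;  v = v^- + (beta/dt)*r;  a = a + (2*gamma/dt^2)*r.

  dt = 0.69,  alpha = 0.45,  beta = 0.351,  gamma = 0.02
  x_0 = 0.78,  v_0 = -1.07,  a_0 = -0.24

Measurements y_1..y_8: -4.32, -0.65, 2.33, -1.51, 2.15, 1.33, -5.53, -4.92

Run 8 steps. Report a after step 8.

a_post = -0.6612

step 1: x_pred=-0.0154  r=-4.3046  x^+=-1.9525  v^+=-3.4253  a^+=-0.6017
step 2: x_pred=-4.4592  r=3.8092  x^+=-2.7450  v^+=-1.9027  a^+=-0.2816
step 3: x_pred=-4.1250  r=6.4550  x^+=-1.2202  v^+=1.1866  a^+=0.2607
step 4: x_pred=-0.3395  r=-1.1705  x^+=-0.8662  v^+=0.7710  a^+=0.1624
step 5: x_pred=-0.2956  r=2.4456  x^+=0.8049  v^+=2.1271  a^+=0.3678
step 6: x_pred=2.3602  r=-1.0302  x^+=1.8966  v^+=1.8568  a^+=0.2813
step 7: x_pred=3.2448  r=-8.7748  x^+=-0.7039  v^+=-2.4128  a^+=-0.4559
step 8: x_pred=-2.4772  r=-2.4428  x^+=-3.5765  v^+=-3.9700  a^+=-0.6612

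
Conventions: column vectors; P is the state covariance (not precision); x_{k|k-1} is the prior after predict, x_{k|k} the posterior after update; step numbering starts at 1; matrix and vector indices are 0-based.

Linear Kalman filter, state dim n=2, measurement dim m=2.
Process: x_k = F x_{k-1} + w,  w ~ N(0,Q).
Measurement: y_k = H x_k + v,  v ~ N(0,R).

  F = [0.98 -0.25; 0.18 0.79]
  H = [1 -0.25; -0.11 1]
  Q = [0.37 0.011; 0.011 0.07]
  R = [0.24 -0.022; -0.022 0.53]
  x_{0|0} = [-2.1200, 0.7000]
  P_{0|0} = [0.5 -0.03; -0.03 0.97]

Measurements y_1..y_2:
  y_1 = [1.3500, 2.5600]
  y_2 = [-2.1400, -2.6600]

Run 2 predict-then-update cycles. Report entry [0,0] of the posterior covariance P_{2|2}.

step 1: x^-=[-2.2526, 0.1714]  P^-=[0.9255 -0.1143; -0.1143 0.6830]  S=[1.2653 -0.4120; -0.4120 1.2494]  K=[0.7816 0.0848; -0.0493 0.5405]  nu=[3.6454, 2.1408]  x^+=[0.7783, 1.1490]  P^+=[0.1981 0.0495; 0.0495 0.2930]
step 2: x^-=[0.4755, 1.0478]  P^-=[0.5543 0.0242; 0.0242 0.2734]  S=[0.7993 -0.1265; -0.1265 0.8048]  K=[0.6960 0.0637; -0.0021 0.3361]  nu=[-2.3535, -3.6555]  x^+=[-1.3953, -0.1759]  P^+=[0.1751 0.0377; 0.0377 0.1823]

P_post[0,0] = 0.1751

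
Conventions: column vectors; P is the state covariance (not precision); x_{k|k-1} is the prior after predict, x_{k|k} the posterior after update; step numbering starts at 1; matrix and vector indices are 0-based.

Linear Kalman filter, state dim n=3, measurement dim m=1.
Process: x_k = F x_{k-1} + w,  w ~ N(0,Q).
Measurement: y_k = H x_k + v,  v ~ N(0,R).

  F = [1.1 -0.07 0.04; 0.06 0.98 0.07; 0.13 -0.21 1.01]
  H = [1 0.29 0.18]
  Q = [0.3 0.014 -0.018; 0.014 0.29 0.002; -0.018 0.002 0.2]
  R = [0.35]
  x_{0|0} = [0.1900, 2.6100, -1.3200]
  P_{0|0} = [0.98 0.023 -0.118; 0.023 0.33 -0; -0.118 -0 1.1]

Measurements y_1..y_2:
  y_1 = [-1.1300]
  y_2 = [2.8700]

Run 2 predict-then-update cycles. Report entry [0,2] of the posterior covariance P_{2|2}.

step 1: x^-=[-0.0265, 2.4768, -1.8566]  P^-=[1.4753 0.0745 0.0342; 0.0745 0.6176 0.0139; 0.0342 0.0139 1.3210]  S=[1.9769]  K=[0.7603; 0.1295; 0.1396]  nu=[-1.4876]  x^+=[-1.1575, 2.2841, -2.0643]  P^+=[0.3326 -0.1202 -0.1756; -0.1202 0.5844 -0.0218; -0.1756 -0.0218 1.2824]
step 2: x^-=[-1.5157, 2.0245, -2.7151]  P^-=[0.7105 -0.1443 -0.0755; -0.1443 0.8401 -0.0723; -0.0755 -0.0723 1.5093]  S=[1.0616]  K=[0.6170; 0.0813; 0.1650]  nu=[4.2873]  x^+=[1.1297, 2.3730, -2.0076]  P^+=[0.3063 -0.1976 -0.1836; -0.1976 0.8331 -0.0866; -0.1836 -0.0866 1.4804]

P_post[0,2] = -0.1836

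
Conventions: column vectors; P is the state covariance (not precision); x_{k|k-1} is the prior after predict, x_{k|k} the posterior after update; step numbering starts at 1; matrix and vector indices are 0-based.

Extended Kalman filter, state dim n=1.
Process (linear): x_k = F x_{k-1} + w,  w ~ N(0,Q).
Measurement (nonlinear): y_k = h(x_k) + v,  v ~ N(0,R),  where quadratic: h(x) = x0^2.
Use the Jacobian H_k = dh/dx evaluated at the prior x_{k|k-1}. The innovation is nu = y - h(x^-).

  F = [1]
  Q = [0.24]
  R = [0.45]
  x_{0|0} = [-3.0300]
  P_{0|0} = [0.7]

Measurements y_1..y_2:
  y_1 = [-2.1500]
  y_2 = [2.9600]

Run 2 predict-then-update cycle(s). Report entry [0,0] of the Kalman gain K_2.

K[0,0] = -0.3203

step 1: x^-=[-3.0300]  P^-=[0.9400]  H_jac=[-6.0600]  S=[34.9702]  K=[-0.1629]  nu=[-11.3309]  x^+=[-1.1843]  P^+=[0.0121]
step 2: x^-=[-1.1843]  P^-=[0.2521]  H_jac=[-2.3686]  S=[1.8643]  K=[-0.3203]  nu=[1.5575]  x^+=[-1.6831]  P^+=[0.0609]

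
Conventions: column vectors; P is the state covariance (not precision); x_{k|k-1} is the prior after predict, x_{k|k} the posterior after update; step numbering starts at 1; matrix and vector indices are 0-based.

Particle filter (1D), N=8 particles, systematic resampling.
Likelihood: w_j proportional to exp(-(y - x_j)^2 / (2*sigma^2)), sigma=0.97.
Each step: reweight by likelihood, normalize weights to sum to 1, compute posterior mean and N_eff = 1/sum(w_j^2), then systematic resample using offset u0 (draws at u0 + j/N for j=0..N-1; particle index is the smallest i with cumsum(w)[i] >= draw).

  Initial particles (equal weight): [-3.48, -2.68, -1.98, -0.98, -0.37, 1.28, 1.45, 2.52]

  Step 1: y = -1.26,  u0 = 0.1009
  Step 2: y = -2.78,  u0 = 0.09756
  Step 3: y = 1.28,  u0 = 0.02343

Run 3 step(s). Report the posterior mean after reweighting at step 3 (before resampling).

post_mean = -0.5732

step 1: w=[0.0256, 0.1205, 0.2670, 0.3373, 0.2309, 0.0114, 0.0071, 0.0002]  mean=-1.3314  Neff=3.9409  idx=[1, 2, 2, 3, 3, 3, 4, 4]
step 2: w=[0.3266, 0.2337, 0.2337, 0.0587, 0.0587, 0.0587, 0.0150, 0.0150]  mean=-1.9843  Neff=4.4120  idx=[0, 0, 1, 1, 2, 2, 3, 6]
step 3: w=[0.0008, 0.0008, 0.0112, 0.0112, 0.0112, 0.0112, 0.2096, 0.7443]  mean=-0.5732  Neff=1.6711  idx=[3, 6, 7, 7, 7, 7, 7, 7]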